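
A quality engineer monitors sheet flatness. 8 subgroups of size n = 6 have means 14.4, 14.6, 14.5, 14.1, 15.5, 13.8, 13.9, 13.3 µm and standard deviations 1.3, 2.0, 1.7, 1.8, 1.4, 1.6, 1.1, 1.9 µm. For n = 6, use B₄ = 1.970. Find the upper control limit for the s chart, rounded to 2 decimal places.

3.15

s̄ = (1.3 + 2.0 + 1.7 + 1.8 + 1.4 + 1.6 + 1.1 + 1.9) / 8 = 1.6000
UCL_s = B₄·s̄ = 1.970 × 1.6000 = 3.1520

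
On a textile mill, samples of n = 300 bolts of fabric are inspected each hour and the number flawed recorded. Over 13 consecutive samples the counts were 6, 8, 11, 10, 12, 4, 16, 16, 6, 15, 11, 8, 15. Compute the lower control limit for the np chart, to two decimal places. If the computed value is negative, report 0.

p̄ = Σdᵢ / (k·n) = 138 / (13 × 300) = 0.03538
LCL = np̄ − 3·√(np̄(1−p̄)) = 10.6154 − 3 × 3.2000 = 1.0155

1.02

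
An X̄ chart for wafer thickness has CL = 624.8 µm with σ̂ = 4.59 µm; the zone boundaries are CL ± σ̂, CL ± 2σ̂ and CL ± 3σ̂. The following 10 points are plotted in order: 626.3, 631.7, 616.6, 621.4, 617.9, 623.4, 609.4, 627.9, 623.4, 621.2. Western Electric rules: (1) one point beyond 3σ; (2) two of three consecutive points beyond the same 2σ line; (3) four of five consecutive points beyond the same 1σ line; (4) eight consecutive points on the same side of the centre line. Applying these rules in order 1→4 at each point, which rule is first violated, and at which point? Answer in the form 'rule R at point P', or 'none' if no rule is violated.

rule 1 at point 7

Zone of each point (C = within 1σ̂, B = 1σ̂–2σ̂, A = 2σ̂–3σ̂, * = beyond 3σ̂; sign = side of CL): 1:+C, 2:+B, 3:-B, 4:-C, 5:-B, 6:-C, 7:-*, 8:+C, 9:-C, 10:-C
Rule 1 (one point beyond the 3σ limits) is satisfied at point 7.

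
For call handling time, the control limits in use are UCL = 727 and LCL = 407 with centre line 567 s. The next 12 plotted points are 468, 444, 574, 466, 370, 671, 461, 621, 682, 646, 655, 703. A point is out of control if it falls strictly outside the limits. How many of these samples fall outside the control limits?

Compare each point to [407, 727]: sample 5 = 370 < LCL.

1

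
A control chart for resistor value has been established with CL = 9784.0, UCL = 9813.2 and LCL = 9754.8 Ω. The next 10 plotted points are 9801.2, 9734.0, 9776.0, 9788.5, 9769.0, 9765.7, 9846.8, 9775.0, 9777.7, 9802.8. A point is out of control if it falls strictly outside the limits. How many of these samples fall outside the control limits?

Compare each point to [9754.8, 9813.2]: sample 2 = 9734.0 < LCL; sample 7 = 9846.8 > UCL.

2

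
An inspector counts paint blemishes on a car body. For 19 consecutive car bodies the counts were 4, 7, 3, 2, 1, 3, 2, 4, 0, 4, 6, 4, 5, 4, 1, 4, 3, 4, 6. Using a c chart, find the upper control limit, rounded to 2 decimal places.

c̄ = (4 + 7 + 3 + 2 + 1 + 3 + 2 + 4 + 0 + 4 + 6 + 4 + 5 + 4 + 1 + 4 + 3 + 4 + 6) / 19 = 67 / 19 = 3.5263
UCL = c̄ + 3√c̄ = 3.5263 + 3 × √3.5263 = 3.5263 + 3 × 1.8778 = 9.1599

9.16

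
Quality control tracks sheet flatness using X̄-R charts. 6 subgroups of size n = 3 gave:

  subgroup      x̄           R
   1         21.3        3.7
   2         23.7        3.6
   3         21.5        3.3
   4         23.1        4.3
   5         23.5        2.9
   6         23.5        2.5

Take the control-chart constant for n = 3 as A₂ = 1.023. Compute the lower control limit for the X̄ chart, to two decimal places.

19.31

X̄̄ = (21.3 + 23.7 + 21.5 + 23.1 + 23.5 + 23.5) / 6 = 136.6000 / 6 = 22.7667
R̄ = (3.7 + 3.6 + 3.3 + 4.3 + 2.9 + 2.5) / 6 = 20.3000 / 6 = 3.3833
LCL = X̄̄ − A₂·R̄ = 22.7667 − 1.023 × 3.3833 = 19.3055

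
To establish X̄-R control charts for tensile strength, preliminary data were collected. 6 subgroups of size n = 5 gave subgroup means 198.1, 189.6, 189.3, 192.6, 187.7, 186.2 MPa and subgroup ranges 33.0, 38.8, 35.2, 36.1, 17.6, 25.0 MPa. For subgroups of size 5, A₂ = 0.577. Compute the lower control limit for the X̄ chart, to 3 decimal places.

X̄̄ = (198.1 + 189.6 + 189.3 + 192.6 + 187.7 + 186.2) / 6 = 1143.5000 / 6 = 190.5833
R̄ = (33.0 + 38.8 + 35.2 + 36.1 + 17.6 + 25.0) / 6 = 185.7000 / 6 = 30.9500
LCL = X̄̄ − A₂·R̄ = 190.5833 − 0.577 × 30.9500 = 172.7252

172.725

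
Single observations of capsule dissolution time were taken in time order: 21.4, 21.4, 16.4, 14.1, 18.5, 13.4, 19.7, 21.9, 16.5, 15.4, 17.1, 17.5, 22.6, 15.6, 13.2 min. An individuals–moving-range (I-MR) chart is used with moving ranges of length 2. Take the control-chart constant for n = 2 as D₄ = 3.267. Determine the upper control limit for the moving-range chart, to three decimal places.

11.294

Moving ranges: 0.0, 5.0, 2.3, 4.4, 5.1, 6.3, 2.2, 5.4, 1.1, 1.7, 0.4, 5.1, 7.0, 2.4; M̄R̄ = 48.4000 / 14 = 3.4571
UCL_MR = D₄·M̄R̄ = 3.267 × 3.4571 = 11.2945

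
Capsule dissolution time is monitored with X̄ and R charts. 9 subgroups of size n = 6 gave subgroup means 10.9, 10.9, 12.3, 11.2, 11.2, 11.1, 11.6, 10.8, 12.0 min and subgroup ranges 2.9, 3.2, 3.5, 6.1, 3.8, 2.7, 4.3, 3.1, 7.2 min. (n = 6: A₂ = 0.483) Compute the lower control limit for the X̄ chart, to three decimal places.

9.358

X̄̄ = (10.9 + 10.9 + 12.3 + 11.2 + 11.2 + 11.1 + 11.6 + 10.8 + 12.0) / 9 = 102.0000 / 9 = 11.3333
R̄ = (2.9 + 3.2 + 3.5 + 6.1 + 3.8 + 2.7 + 4.3 + 3.1 + 7.2) / 9 = 36.8000 / 9 = 4.0889
LCL = X̄̄ − A₂·R̄ = 11.3333 − 0.483 × 4.0889 = 9.3584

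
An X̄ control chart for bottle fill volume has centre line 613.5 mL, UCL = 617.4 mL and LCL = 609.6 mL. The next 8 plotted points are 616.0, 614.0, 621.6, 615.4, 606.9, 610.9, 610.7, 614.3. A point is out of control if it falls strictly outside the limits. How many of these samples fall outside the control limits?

Compare each point to [609.6, 617.4]: sample 3 = 621.6 > UCL; sample 5 = 606.9 < LCL.

2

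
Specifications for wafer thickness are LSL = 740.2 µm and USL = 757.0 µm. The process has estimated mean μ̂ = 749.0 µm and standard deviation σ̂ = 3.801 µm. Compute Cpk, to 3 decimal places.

0.702

Cpu = (USL − μ̂) / (3σ̂) = (757.0 − 749.0) / (3 × 3.801) = 0.7016; Cpl = (μ̂ − LSL) / (3σ̂) = (749.0 − 740.2) / (3 × 3.801) = 0.7717; Cpk = min(Cpu, Cpl) = 0.7016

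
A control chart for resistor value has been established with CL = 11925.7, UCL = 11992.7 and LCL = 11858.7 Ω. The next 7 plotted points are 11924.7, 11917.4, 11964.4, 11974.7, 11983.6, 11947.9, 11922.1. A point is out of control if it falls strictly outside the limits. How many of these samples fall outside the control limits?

0

All 7 points lie within [11858.7, 11992.7].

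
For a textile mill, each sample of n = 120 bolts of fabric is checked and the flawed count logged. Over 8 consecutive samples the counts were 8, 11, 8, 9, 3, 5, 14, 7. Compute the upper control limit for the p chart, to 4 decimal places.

p̄ = Σdᵢ / (k·n) = 65 / (8 × 120) = 0.06771
UCL = p̄ + 3·√(p̄(1−p̄)/n) = 0.06771 + 3 × √(0.06771×0.93229/120) = 0.06771 + 3 × 0.02294 = 0.13651

0.1365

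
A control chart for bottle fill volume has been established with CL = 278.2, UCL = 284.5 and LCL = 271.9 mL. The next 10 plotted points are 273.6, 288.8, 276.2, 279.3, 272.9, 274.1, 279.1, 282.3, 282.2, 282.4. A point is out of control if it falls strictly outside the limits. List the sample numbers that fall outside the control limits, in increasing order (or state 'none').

Compare each point to [271.9, 284.5]: sample 2 = 288.8 > UCL.

2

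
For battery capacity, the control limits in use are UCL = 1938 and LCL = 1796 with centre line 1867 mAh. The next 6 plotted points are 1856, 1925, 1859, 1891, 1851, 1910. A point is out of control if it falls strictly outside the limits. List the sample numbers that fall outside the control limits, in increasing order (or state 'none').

All 6 points lie within [1796, 1938].

none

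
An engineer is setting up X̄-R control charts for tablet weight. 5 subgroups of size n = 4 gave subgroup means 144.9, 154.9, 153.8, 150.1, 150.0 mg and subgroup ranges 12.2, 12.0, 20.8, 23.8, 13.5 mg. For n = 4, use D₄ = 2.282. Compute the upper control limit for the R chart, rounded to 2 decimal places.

37.56

R̄ = (12.2 + 12.0 + 20.8 + 23.8 + 13.5) / 5 = 82.3000 / 5 = 16.4600
UCL_R = D₄·R̄ = 2.282 × 16.4600 = 37.5617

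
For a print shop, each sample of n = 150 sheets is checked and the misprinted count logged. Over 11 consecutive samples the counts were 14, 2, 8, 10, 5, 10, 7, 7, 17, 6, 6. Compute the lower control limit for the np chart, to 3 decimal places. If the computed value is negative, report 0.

p̄ = Σdᵢ / (k·n) = 92 / (11 × 150) = 0.05576
LCL = np̄ − 3·√(np̄(1−p̄)) = 8.3636 − 3 × 2.8102 = -0.0670 → 0 (negative, so LCL = 0)

0.000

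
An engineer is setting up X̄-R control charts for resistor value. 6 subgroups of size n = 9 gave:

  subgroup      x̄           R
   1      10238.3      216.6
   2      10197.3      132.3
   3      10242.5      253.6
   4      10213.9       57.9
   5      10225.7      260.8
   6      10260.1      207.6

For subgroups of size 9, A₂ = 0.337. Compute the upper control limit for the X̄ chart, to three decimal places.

10293.034

X̄̄ = (10238.3 + 10197.3 + 10242.5 + 10213.9 + 10225.7 + 10260.1) / 6 = 61377.8000 / 6 = 10229.6333
R̄ = (216.6 + 132.3 + 253.6 + 57.9 + 260.8 + 207.6) / 6 = 1128.8000 / 6 = 188.1333
UCL = X̄̄ + A₂·R̄ = 10229.6333 + 0.337 × 188.1333 = 10293.0343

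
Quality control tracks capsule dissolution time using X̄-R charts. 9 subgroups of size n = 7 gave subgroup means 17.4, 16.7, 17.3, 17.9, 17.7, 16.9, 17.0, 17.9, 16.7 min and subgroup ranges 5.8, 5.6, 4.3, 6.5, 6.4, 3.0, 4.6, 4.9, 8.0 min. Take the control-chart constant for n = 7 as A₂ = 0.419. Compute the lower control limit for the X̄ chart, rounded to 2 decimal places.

14.99

X̄̄ = (17.4 + 16.7 + 17.3 + 17.9 + 17.7 + 16.9 + 17.0 + 17.9 + 16.7) / 9 = 155.5000 / 9 = 17.2778
R̄ = (5.8 + 5.6 + 4.3 + 6.5 + 6.4 + 3.0 + 4.6 + 4.9 + 8.0) / 9 = 49.1000 / 9 = 5.4556
LCL = X̄̄ − A₂·R̄ = 17.2778 − 0.419 × 5.4556 = 14.9919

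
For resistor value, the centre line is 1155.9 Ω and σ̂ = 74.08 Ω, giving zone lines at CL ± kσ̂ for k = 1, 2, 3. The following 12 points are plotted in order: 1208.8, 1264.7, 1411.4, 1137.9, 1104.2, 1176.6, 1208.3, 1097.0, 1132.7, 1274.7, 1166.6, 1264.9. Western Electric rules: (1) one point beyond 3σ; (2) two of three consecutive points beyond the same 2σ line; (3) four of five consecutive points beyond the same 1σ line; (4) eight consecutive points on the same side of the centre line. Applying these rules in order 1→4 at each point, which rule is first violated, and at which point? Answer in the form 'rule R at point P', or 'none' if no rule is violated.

Zone of each point (C = within 1σ̂, B = 1σ̂–2σ̂, A = 2σ̂–3σ̂, * = beyond 3σ̂; sign = side of CL): 1:+C, 2:+B, 3:+*, 4:-C, 5:-C, 6:+C, 7:+C, 8:-C, 9:-C, 10:+B, 11:+C, 12:+B
Rule 1 (one point beyond the 3σ limits) is satisfied at point 3.

rule 1 at point 3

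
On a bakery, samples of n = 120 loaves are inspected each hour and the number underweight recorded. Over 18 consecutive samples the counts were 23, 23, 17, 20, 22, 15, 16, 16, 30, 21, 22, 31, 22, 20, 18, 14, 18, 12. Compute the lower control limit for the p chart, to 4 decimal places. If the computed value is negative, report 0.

0.0646

p̄ = Σdᵢ / (k·n) = 360 / (18 × 120) = 0.16667
LCL = p̄ − 3·√(p̄(1−p̄)/n) = 0.16667 − 3 × 0.03402 = 0.06460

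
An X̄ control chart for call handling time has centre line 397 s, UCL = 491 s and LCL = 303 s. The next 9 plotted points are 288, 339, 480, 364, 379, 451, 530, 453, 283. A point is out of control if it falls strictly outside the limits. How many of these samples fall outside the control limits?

Compare each point to [303, 491]: sample 1 = 288 < LCL; sample 7 = 530 > UCL; sample 9 = 283 < LCL.

3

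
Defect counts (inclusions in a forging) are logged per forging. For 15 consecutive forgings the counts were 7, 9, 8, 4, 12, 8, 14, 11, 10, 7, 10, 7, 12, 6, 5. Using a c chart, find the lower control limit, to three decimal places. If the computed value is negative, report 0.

0.000

c̄ = (7 + 9 + 8 + 4 + 12 + 8 + 14 + 11 + 10 + 7 + 10 + 7 + 12 + 6 + 5) / 15 = 130 / 15 = 8.6667
LCL = c̄ − 3√c̄ = 8.6667 − 3 × 2.9439 = -0.1651 → 0 (cannot be negative)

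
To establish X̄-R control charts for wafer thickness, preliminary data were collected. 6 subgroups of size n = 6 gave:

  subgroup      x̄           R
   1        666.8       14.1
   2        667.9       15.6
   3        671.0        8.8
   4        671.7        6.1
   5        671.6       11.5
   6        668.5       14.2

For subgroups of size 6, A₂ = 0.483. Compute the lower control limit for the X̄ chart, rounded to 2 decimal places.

663.92

X̄̄ = (666.8 + 667.9 + 671.0 + 671.7 + 671.6 + 668.5) / 6 = 4017.5000 / 6 = 669.5833
R̄ = (14.1 + 15.6 + 8.8 + 6.1 + 11.5 + 14.2) / 6 = 70.3000 / 6 = 11.7167
LCL = X̄̄ − A₂·R̄ = 669.5833 − 0.483 × 11.7167 = 663.9242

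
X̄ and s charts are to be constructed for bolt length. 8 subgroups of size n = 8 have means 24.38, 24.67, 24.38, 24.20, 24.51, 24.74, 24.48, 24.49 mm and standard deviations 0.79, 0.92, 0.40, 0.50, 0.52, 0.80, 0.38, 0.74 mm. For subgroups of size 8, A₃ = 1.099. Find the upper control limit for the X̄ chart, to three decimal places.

X̄̄ = (24.38 + 24.67 + 24.38 + 24.20 + 24.51 + 24.74 + 24.48 + 24.49) / 8 = 24.4812
s̄ = (0.79 + 0.92 + 0.40 + 0.50 + 0.52 + 0.80 + 0.38 + 0.74) / 8 = 0.6312
UCL = X̄̄ + A₃·s̄ = 24.4812 + 1.099 × 0.6312 = 25.1750

25.175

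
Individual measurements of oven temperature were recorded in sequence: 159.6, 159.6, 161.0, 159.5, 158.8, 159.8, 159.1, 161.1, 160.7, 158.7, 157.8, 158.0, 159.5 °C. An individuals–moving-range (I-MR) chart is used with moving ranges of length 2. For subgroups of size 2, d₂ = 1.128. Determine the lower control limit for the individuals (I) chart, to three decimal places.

156.751

X̄ = (159.6 + 159.6 + 161.0 + 159.5 + 158.8 + 159.8 + 159.1 + 161.1 + 160.7 + 158.7 + 157.8 + 158.0 + 159.5) / 13 = 159.4769
Moving ranges: 0.0, 1.4, 1.5, 0.7, 1.0, 0.7, 2.0, 0.4, 2.0, 0.9, 0.2, 1.5; M̄R̄ = 12.3000 / 12 = 1.0250
LCL = X̄ − 3·M̄R̄/d₂ = 159.4769 − 3 × 1.0250 / 1.128 = 156.7509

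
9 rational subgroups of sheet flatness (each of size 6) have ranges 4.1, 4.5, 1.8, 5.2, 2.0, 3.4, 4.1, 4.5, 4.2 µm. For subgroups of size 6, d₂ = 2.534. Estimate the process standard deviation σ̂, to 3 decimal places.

R̄ = (4.1 + 4.5 + 1.8 + 5.2 + 2.0 + 3.4 + 4.1 + 4.5 + 4.2) / 9 = 3.7556
σ̂ = R̄ / d₂ = 3.7556 / 2.534 = 1.4821

1.482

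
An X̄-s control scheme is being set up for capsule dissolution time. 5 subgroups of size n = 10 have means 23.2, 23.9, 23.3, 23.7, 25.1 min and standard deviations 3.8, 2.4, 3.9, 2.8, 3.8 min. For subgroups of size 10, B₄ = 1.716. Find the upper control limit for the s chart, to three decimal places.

s̄ = (3.8 + 2.4 + 3.9 + 2.8 + 3.8) / 5 = 3.3400
UCL_s = B₄·s̄ = 1.716 × 3.3400 = 5.7314

5.731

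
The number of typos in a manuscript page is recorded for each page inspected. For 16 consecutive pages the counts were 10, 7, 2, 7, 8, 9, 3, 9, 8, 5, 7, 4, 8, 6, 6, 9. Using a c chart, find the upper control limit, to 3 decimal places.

14.544

c̄ = (10 + 7 + 2 + 7 + 8 + 9 + 3 + 9 + 8 + 5 + 7 + 4 + 8 + 6 + 6 + 9) / 16 = 108 / 16 = 6.7500
UCL = c̄ + 3√c̄ = 6.7500 + 3 × √6.7500 = 6.7500 + 3 × 2.5981 = 14.5442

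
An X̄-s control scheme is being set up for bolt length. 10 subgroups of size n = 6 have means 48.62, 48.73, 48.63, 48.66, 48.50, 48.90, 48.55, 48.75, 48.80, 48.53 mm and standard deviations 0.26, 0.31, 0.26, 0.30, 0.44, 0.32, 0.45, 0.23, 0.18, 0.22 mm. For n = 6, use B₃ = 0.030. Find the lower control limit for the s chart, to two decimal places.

s̄ = (0.26 + 0.31 + 0.26 + 0.30 + 0.44 + 0.32 + 0.45 + 0.23 + 0.18 + 0.22) / 10 = 0.2970
LCL_s = B₃·s̄ = 0.030 × 0.2970 = 0.0089

0.01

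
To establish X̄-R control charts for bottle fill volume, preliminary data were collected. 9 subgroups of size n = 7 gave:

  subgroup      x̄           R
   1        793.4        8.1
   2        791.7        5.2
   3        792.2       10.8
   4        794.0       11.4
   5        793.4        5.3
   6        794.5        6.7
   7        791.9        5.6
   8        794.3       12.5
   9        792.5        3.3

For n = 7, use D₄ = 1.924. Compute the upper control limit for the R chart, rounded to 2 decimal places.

R̄ = (8.1 + 5.2 + 10.8 + 11.4 + 5.3 + 6.7 + 5.6 + 12.5 + 3.3) / 9 = 68.9000 / 9 = 7.6556
UCL_R = D₄·R̄ = 1.924 × 7.6556 = 14.7293

14.73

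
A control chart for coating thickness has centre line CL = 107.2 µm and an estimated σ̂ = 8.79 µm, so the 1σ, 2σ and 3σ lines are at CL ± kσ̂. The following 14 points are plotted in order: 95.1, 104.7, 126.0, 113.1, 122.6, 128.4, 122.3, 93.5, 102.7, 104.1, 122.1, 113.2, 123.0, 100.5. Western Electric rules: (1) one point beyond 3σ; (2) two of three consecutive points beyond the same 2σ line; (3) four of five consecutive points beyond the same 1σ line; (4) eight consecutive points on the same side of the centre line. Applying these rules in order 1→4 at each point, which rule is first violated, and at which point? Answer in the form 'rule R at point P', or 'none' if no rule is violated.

rule 3 at point 7

Zone of each point (C = within 1σ̂, B = 1σ̂–2σ̂, A = 2σ̂–3σ̂, * = beyond 3σ̂; sign = side of CL): 1:-B, 2:-C, 3:+A, 4:+C, 5:+B, 6:+A, 7:+B, 8:-B, 9:-C, 10:-C, 11:+B, 12:+C, 13:+B, 14:-C
Rule 3 (four of five consecutive points beyond the same 1σ limit) is satisfied at point 7.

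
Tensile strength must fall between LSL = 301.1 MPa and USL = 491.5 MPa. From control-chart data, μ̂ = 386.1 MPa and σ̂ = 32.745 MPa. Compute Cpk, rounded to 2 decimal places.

Cpu = (USL − μ̂) / (3σ̂) = (491.5 − 386.1) / (3 × 32.745) = 1.0729; Cpl = (μ̂ − LSL) / (3σ̂) = (386.1 − 301.1) / (3 × 32.745) = 0.8653; Cpk = min(Cpu, Cpl) = 0.8653

0.87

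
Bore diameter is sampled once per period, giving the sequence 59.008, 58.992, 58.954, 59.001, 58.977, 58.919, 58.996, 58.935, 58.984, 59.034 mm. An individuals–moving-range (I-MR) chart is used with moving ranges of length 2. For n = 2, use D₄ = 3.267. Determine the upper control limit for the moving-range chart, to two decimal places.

0.15

Moving ranges: 0.016, 0.038, 0.047, 0.024, 0.058, 0.077, 0.061, 0.049, 0.050; M̄R̄ = 0.4200 / 9 = 0.0467
UCL_MR = D₄·M̄R̄ = 3.267 × 0.0467 = 0.1525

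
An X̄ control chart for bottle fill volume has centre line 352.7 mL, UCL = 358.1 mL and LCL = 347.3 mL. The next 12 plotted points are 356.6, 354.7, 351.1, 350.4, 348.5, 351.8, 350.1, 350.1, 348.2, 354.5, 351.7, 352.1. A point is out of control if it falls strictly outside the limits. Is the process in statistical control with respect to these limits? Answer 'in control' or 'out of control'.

in control

All 12 points lie within [347.3, 358.1].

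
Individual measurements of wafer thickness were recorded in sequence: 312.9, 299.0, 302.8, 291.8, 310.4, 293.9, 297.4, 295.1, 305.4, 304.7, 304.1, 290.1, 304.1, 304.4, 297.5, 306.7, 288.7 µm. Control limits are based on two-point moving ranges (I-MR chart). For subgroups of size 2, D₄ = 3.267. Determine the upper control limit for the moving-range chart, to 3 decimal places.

Moving ranges: 13.9, 3.8, 11.0, 18.6, 16.5, 3.5, 2.3, 10.3, 0.7, 0.6, 14.0, 14.0, 0.3, 6.9, 9.2, 18.0; M̄R̄ = 143.6000 / 16 = 8.9750
UCL_MR = D₄·M̄R̄ = 3.267 × 8.9750 = 29.3213

29.321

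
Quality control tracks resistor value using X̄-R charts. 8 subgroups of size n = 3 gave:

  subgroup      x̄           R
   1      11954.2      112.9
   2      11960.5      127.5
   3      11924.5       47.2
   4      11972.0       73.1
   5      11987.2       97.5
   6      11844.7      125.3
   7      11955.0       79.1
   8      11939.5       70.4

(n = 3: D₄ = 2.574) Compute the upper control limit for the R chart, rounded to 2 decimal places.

235.84

R̄ = (112.9 + 127.5 + 47.2 + 73.1 + 97.5 + 125.3 + 79.1 + 70.4) / 8 = 733.0000 / 8 = 91.6250
UCL_R = D₄·R̄ = 2.574 × 91.6250 = 235.8427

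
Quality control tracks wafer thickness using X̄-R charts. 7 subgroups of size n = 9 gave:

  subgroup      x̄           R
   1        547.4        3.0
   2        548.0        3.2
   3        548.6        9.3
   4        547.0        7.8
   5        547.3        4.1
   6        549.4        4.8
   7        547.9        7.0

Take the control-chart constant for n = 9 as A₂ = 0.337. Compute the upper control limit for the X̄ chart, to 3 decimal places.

X̄̄ = (547.4 + 548.0 + 548.6 + 547.0 + 547.3 + 549.4 + 547.9) / 7 = 3835.6000 / 7 = 547.9429
R̄ = (3.0 + 3.2 + 9.3 + 7.8 + 4.1 + 4.8 + 7.0) / 7 = 39.2000 / 7 = 5.6000
UCL = X̄̄ + A₂·R̄ = 547.9429 + 0.337 × 5.6000 = 549.8301

549.830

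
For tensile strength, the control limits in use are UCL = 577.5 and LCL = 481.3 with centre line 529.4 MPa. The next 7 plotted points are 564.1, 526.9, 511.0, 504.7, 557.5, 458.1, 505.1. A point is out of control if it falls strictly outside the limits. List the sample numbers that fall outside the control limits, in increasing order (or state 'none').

Compare each point to [481.3, 577.5]: sample 6 = 458.1 < LCL.

6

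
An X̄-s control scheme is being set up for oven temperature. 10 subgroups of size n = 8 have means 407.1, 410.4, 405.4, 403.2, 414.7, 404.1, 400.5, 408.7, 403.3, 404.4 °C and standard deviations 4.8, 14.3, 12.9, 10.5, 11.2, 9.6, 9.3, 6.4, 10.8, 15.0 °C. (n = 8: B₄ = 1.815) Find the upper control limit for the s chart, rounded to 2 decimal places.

19.02

s̄ = (4.8 + 14.3 + 12.9 + 10.5 + 11.2 + 9.6 + 9.3 + 6.4 + 10.8 + 15.0) / 10 = 10.4800
UCL_s = B₄·s̄ = 1.815 × 10.4800 = 19.0212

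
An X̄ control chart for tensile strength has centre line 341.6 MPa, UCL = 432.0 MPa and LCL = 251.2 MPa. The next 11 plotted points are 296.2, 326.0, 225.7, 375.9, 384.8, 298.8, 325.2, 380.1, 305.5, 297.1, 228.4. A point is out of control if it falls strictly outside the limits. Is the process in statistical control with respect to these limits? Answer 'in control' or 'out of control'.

out of control

Compare each point to [251.2, 432.0]: sample 3 = 225.7 < LCL; sample 11 = 228.4 < LCL.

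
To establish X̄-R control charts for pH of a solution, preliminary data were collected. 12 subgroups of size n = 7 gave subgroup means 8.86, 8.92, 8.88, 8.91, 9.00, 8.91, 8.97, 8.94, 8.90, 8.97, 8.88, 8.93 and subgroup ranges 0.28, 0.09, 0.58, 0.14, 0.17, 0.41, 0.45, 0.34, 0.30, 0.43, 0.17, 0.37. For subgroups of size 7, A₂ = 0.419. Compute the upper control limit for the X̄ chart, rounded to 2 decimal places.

9.05

X̄̄ = (8.86 + 8.92 + 8.88 + 8.91 + 9.00 + 8.91 + 8.97 + 8.94 + 8.90 + 8.97 + 8.88 + 8.93) / 12 = 107.0700 / 12 = 8.9225
R̄ = (0.28 + 0.09 + 0.58 + 0.14 + 0.17 + 0.41 + 0.45 + 0.34 + 0.30 + 0.43 + 0.17 + 0.37) / 12 = 3.7300 / 12 = 0.3108
UCL = X̄̄ + A₂·R̄ = 8.9225 + 0.419 × 0.3108 = 9.0527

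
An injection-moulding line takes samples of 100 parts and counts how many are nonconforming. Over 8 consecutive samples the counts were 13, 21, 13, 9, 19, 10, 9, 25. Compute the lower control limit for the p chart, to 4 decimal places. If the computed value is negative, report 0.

0.0420

p̄ = Σdᵢ / (k·n) = 119 / (8 × 100) = 0.14875
LCL = p̄ − 3·√(p̄(1−p̄)/n) = 0.14875 − 3 × 0.03558 = 0.04200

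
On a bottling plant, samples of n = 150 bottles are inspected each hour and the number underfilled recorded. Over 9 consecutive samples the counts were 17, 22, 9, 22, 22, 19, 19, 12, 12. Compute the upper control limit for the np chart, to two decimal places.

28.79

p̄ = Σdᵢ / (k·n) = 154 / (9 × 150) = 0.11407
UCL = np̄ + 3·√(np̄(1−p̄)) = 17.1111 + 3 × √(17.1111×0.88593) = 17.1111 + 3 × 3.8935 = 28.7915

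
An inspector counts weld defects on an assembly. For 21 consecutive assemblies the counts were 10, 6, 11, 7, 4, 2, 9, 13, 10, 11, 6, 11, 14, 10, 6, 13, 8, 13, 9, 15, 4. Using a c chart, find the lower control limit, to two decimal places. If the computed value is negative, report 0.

c̄ = (10 + 6 + 11 + 7 + 4 + 2 + 9 + 13 + 10 + 11 + 6 + 11 + 14 + 10 + 6 + 13 + 8 + 13 + 9 + 15 + 4) / 21 = 192 / 21 = 9.1429
LCL = c̄ − 3√c̄ = 9.1429 − 3 × 3.0237 = 0.0717

0.07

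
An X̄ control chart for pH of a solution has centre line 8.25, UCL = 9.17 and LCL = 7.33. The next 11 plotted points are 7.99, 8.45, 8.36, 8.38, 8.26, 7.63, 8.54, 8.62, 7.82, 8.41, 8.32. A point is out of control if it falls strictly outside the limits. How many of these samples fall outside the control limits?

0

All 11 points lie within [7.33, 9.17].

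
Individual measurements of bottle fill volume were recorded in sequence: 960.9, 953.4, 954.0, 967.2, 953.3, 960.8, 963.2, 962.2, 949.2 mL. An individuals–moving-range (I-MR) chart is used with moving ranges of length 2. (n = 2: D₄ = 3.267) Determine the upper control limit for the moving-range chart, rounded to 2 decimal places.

Moving ranges: 7.5, 0.6, 13.2, 13.9, 7.5, 2.4, 1.0, 13.0; M̄R̄ = 59.1000 / 8 = 7.3875
UCL_MR = D₄·M̄R̄ = 3.267 × 7.3875 = 24.1350

24.13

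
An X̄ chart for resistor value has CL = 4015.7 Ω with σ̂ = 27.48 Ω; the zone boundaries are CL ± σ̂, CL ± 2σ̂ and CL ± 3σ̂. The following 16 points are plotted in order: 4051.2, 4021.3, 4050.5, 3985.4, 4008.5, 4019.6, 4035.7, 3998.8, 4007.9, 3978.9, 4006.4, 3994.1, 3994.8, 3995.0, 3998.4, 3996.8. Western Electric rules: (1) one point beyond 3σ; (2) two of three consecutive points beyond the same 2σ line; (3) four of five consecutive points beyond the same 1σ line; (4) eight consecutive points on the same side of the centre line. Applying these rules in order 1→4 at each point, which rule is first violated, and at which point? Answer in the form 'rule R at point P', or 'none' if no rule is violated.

rule 4 at point 15

Zone of each point (C = within 1σ̂, B = 1σ̂–2σ̂, A = 2σ̂–3σ̂, * = beyond 3σ̂; sign = side of CL): 1:+B, 2:+C, 3:+B, 4:-B, 5:-C, 6:+C, 7:+C, 8:-C, 9:-C, 10:-B, 11:-C, 12:-C, 13:-C, 14:-C, 15:-C, 16:-C
Rule 4 (eight consecutive points on the same side of the centre line) is satisfied at point 15.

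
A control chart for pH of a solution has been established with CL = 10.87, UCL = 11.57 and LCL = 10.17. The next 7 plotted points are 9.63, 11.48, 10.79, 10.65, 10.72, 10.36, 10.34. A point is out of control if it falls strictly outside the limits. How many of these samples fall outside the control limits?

Compare each point to [10.17, 11.57]: sample 1 = 9.63 < LCL.

1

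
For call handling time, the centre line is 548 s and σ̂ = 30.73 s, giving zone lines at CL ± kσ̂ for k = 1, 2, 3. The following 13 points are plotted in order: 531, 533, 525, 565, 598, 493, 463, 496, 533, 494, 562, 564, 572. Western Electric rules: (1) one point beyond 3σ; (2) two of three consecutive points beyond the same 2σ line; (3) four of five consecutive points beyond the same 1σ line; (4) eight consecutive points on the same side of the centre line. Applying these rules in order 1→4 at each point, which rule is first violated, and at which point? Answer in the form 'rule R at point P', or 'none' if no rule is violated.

rule 3 at point 10

Zone of each point (C = within 1σ̂, B = 1σ̂–2σ̂, A = 2σ̂–3σ̂, * = beyond 3σ̂; sign = side of CL): 1:-C, 2:-C, 3:-C, 4:+C, 5:+B, 6:-B, 7:-A, 8:-B, 9:-C, 10:-B, 11:+C, 12:+C, 13:+C
Rule 3 (four of five consecutive points beyond the same 1σ limit) is satisfied at point 10.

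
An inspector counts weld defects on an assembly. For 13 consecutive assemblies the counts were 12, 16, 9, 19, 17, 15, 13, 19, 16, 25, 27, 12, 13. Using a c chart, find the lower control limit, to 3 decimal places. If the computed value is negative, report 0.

4.241

c̄ = (12 + 16 + 9 + 19 + 17 + 15 + 13 + 19 + 16 + 25 + 27 + 12 + 13) / 13 = 213 / 13 = 16.3846
LCL = c̄ − 3√c̄ = 16.3846 − 3 × 4.0478 = 4.2412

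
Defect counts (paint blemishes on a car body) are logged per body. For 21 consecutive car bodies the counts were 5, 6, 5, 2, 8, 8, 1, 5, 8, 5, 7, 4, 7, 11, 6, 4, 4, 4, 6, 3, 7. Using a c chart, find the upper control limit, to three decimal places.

c̄ = (5 + 6 + 5 + 2 + 8 + 8 + 1 + 5 + 8 + 5 + 7 + 4 + 7 + 11 + 6 + 4 + 4 + 4 + 6 + 3 + 7) / 21 = 116 / 21 = 5.5238
UCL = c̄ + 3√c̄ = 5.5238 + 3 × √5.5238 = 5.5238 + 3 × 2.3503 = 12.5746

12.575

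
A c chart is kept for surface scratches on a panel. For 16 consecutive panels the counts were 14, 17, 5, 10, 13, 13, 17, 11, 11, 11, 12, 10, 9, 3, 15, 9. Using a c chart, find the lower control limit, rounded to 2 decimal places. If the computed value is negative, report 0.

c̄ = (14 + 17 + 5 + 10 + 13 + 13 + 17 + 11 + 11 + 11 + 12 + 10 + 9 + 3 + 15 + 9) / 16 = 180 / 16 = 11.2500
LCL = c̄ − 3√c̄ = 11.2500 − 3 × 3.3541 = 1.1877

1.19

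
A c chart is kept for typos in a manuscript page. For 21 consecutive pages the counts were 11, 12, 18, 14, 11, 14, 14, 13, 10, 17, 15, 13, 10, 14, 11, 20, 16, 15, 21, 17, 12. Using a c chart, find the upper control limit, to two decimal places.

c̄ = (11 + 12 + 18 + 14 + 11 + 14 + 14 + 13 + 10 + 17 + 15 + 13 + 10 + 14 + 11 + 20 + 16 + 15 + 21 + 17 + 12) / 21 = 298 / 21 = 14.1905
UCL = c̄ + 3√c̄ = 14.1905 + 3 × √14.1905 = 14.1905 + 3 × 3.7670 = 25.4916

25.49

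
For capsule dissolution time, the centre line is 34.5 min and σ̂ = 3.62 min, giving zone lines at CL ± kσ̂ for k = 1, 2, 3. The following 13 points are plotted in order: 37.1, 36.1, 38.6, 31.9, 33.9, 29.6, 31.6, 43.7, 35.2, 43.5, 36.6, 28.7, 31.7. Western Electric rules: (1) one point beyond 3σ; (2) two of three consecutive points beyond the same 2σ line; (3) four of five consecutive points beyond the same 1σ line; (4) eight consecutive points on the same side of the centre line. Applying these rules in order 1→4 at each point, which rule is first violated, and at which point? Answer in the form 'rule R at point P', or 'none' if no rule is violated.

rule 2 at point 10

Zone of each point (C = within 1σ̂, B = 1σ̂–2σ̂, A = 2σ̂–3σ̂, * = beyond 3σ̂; sign = side of CL): 1:+C, 2:+C, 3:+B, 4:-C, 5:-C, 6:-B, 7:-C, 8:+A, 9:+C, 10:+A, 11:+C, 12:-B, 13:-C
Rule 2 (two of three consecutive points beyond the same 2σ limit) is satisfied at point 10.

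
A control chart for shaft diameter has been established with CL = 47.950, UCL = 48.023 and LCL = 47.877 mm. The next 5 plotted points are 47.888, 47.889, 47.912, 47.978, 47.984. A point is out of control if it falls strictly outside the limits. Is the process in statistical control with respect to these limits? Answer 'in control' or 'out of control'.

in control

All 5 points lie within [47.877, 48.023].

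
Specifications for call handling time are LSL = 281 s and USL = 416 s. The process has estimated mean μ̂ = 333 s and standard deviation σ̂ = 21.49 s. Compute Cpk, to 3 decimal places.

Cpu = (USL − μ̂) / (3σ̂) = (416 − 333) / (3 × 21.49) = 1.2874; Cpl = (μ̂ − LSL) / (3σ̂) = (333 − 281) / (3 × 21.49) = 0.8066; Cpk = min(Cpu, Cpl) = 0.8066

0.807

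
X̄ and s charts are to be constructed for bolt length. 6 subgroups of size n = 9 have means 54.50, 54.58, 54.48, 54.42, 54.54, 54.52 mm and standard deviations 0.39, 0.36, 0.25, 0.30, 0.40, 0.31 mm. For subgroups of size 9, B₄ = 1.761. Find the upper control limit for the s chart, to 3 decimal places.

0.590

s̄ = (0.39 + 0.36 + 0.25 + 0.30 + 0.40 + 0.31) / 6 = 0.3350
UCL_s = B₄·s̄ = 1.761 × 0.3350 = 0.5899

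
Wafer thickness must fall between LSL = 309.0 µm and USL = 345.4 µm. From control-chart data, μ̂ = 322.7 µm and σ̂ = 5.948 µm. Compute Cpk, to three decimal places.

0.768

Cpu = (USL − μ̂) / (3σ̂) = (345.4 − 322.7) / (3 × 5.948) = 1.2721; Cpl = (μ̂ − LSL) / (3σ̂) = (322.7 − 309.0) / (3 × 5.948) = 0.7678; Cpk = min(Cpu, Cpl) = 0.7678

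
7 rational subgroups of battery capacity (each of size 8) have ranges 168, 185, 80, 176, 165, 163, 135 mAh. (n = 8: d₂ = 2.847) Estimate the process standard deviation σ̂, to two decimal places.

R̄ = (168 + 185 + 80 + 176 + 165 + 163 + 135) / 7 = 153.1429
σ̂ = R̄ / d₂ = 153.1429 / 2.847 = 53.7910

53.79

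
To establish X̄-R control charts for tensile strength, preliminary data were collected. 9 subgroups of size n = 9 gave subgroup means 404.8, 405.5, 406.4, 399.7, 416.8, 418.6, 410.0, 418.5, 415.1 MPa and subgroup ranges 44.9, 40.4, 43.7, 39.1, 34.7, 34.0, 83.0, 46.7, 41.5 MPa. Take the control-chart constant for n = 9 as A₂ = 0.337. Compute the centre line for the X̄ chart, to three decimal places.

X̄̄ = (404.8 + 405.5 + 406.4 + 399.7 + 416.8 + 418.6 + 410.0 + 418.5 + 415.1) / 9 = 3695.4000 / 9 = 410.6000
CL = X̄̄ = 410.6000

410.600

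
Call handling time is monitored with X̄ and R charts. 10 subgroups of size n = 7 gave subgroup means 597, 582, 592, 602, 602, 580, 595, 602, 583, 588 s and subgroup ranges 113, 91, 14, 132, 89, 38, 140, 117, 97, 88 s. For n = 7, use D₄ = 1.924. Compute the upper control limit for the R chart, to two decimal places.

R̄ = (113 + 91 + 14 + 132 + 89 + 38 + 140 + 117 + 97 + 88) / 10 = 919.0000 / 10 = 91.9000
UCL_R = D₄·R̄ = 1.924 × 91.9000 = 176.8156

176.82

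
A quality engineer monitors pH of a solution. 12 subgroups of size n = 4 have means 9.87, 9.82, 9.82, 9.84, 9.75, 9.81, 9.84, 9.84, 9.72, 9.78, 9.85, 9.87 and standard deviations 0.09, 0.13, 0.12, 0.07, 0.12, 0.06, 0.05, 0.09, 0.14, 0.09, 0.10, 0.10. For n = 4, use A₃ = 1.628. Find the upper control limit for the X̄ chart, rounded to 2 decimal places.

9.97

X̄̄ = (9.87 + 9.82 + 9.82 + 9.84 + 9.75 + 9.81 + 9.84 + 9.84 + 9.72 + 9.78 + 9.85 + 9.87) / 12 = 9.8175
s̄ = (0.09 + 0.13 + 0.12 + 0.07 + 0.12 + 0.06 + 0.05 + 0.09 + 0.14 + 0.09 + 0.10 + 0.10) / 12 = 0.0967
UCL = X̄̄ + A₃·s̄ = 9.8175 + 1.628 × 0.0967 = 9.9749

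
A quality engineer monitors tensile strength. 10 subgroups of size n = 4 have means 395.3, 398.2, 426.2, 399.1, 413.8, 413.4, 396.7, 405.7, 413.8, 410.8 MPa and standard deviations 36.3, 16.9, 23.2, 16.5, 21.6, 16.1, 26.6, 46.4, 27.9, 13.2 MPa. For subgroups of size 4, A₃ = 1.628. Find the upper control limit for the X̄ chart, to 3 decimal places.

X̄̄ = (395.3 + 398.2 + 426.2 + 399.1 + 413.8 + 413.4 + 396.7 + 405.7 + 413.8 + 410.8) / 10 = 407.3000
s̄ = (36.3 + 16.9 + 23.2 + 16.5 + 21.6 + 16.1 + 26.6 + 46.4 + 27.9 + 13.2) / 10 = 24.4700
UCL = X̄̄ + A₃·s̄ = 407.3000 + 1.628 × 24.4700 = 447.1372

447.137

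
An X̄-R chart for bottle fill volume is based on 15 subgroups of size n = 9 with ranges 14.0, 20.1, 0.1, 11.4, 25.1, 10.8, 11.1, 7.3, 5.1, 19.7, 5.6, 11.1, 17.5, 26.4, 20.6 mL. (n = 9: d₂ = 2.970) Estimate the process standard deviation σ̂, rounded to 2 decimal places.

R̄ = (14.0 + 20.1 + 0.1 + 11.4 + 25.1 + 10.8 + 11.1 + 7.3 + 5.1 + 19.7 + 5.6 + 11.1 + 17.5 + 26.4 + 20.6) / 15 = 13.7267
σ̂ = R̄ / d₂ = 13.7267 / 2.970 = 4.6218

4.62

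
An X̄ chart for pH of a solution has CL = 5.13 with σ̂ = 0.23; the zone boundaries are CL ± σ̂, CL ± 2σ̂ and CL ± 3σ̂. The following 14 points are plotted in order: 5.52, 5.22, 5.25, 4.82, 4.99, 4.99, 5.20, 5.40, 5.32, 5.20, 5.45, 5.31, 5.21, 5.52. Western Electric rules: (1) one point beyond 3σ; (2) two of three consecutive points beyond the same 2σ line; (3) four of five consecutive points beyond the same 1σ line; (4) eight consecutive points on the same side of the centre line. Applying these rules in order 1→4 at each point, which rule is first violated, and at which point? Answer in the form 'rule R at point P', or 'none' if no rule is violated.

Zone of each point (C = within 1σ̂, B = 1σ̂–2σ̂, A = 2σ̂–3σ̂, * = beyond 3σ̂; sign = side of CL): 1:+B, 2:+C, 3:+C, 4:-B, 5:-C, 6:-C, 7:+C, 8:+B, 9:+C, 10:+C, 11:+B, 12:+C, 13:+C, 14:+B
Rule 4 (eight consecutive points on the same side of the centre line) is satisfied at point 14.

rule 4 at point 14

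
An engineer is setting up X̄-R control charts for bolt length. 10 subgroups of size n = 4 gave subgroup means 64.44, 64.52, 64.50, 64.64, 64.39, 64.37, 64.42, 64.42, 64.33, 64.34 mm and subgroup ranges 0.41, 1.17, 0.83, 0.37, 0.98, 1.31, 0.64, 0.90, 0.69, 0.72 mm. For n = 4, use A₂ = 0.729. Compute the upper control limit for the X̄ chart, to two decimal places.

X̄̄ = (64.44 + 64.52 + 64.50 + 64.64 + 64.39 + 64.37 + 64.42 + 64.42 + 64.33 + 64.34) / 10 = 644.3700 / 10 = 64.4370
R̄ = (0.41 + 1.17 + 0.83 + 0.37 + 0.98 + 1.31 + 0.64 + 0.90 + 0.69 + 0.72) / 10 = 8.0200 / 10 = 0.8020
UCL = X̄̄ + A₂·R̄ = 64.4370 + 0.729 × 0.8020 = 65.0217

65.02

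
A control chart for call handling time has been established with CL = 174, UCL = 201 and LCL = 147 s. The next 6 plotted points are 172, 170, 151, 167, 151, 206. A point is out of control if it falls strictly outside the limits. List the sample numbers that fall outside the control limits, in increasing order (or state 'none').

Compare each point to [147, 201]: sample 6 = 206 > UCL.

6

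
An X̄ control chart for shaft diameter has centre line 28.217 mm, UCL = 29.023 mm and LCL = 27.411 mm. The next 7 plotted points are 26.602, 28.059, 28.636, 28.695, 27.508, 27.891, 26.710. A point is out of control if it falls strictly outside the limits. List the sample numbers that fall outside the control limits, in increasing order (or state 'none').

1, 7

Compare each point to [27.411, 29.023]: sample 1 = 26.602 < LCL; sample 7 = 26.710 < LCL.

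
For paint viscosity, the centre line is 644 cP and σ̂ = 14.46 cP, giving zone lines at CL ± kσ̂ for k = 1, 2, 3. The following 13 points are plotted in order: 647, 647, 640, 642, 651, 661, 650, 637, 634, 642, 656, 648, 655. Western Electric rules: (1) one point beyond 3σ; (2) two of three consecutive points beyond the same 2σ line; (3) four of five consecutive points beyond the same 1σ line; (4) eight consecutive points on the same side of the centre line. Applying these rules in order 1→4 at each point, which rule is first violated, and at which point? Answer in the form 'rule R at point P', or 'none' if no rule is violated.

none

Zone of each point (C = within 1σ̂, B = 1σ̂–2σ̂, A = 2σ̂–3σ̂, * = beyond 3σ̂; sign = side of CL): 1:+C, 2:+C, 3:-C, 4:-C, 5:+C, 6:+B, 7:+C, 8:-C, 9:-C, 10:-C, 11:+C, 12:+C, 13:+C
No rule fires across all 13 points.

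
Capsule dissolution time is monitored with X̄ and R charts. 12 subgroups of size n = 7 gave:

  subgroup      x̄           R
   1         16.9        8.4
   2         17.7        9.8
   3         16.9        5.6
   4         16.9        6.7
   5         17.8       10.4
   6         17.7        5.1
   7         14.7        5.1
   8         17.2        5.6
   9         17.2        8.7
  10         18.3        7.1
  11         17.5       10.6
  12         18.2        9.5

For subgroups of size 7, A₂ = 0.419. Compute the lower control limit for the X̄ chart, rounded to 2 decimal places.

14.02

X̄̄ = (16.9 + 17.7 + 16.9 + 16.9 + 17.8 + 17.7 + 14.7 + 17.2 + 17.2 + 18.3 + 17.5 + 18.2) / 12 = 207.0000 / 12 = 17.2500
R̄ = (8.4 + 9.8 + 5.6 + 6.7 + 10.4 + 5.1 + 5.1 + 5.6 + 8.7 + 7.1 + 10.6 + 9.5) / 12 = 92.6000 / 12 = 7.7167
LCL = X̄̄ − A₂·R̄ = 17.2500 − 0.419 × 7.7167 = 14.0167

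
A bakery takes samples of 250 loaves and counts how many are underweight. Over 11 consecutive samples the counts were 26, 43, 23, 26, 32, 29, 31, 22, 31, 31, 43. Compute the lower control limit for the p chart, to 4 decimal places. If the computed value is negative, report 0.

p̄ = Σdᵢ / (k·n) = 337 / (11 × 250) = 0.12255
LCL = p̄ − 3·√(p̄(1−p̄)/n) = 0.12255 − 3 × 0.02074 = 0.06033

0.0603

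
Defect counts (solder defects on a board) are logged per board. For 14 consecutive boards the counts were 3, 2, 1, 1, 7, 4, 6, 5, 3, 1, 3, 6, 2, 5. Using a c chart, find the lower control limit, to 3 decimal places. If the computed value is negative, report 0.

0.000

c̄ = (3 + 2 + 1 + 1 + 7 + 4 + 6 + 5 + 3 + 1 + 3 + 6 + 2 + 5) / 14 = 49 / 14 = 3.5000
LCL = c̄ − 3√c̄ = 3.5000 − 3 × 1.8708 = -2.1125 → 0 (cannot be negative)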